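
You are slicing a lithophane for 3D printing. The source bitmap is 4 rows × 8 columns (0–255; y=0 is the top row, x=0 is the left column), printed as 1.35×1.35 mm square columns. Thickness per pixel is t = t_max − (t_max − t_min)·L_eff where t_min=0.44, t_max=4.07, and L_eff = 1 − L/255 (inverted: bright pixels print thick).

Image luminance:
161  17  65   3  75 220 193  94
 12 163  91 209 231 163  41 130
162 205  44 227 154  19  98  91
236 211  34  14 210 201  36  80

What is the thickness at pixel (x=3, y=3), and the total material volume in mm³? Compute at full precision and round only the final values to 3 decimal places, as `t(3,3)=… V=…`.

t(3,3)=0.639 V=126.582

span = t_max - t_min = 4.07 - 0.44 = 3.630
L(3,3) = 14, L_eff = 1 - 14/255 = 0.945098 (inverted)
t(3,3) = 4.07 - 3.630·0.945098 = 0.639
Σt over all 4·8 pixels = 59037/850 ≈ 69.4552941
V = pitch²·Σt = 1.35²·59037/850 = 126.582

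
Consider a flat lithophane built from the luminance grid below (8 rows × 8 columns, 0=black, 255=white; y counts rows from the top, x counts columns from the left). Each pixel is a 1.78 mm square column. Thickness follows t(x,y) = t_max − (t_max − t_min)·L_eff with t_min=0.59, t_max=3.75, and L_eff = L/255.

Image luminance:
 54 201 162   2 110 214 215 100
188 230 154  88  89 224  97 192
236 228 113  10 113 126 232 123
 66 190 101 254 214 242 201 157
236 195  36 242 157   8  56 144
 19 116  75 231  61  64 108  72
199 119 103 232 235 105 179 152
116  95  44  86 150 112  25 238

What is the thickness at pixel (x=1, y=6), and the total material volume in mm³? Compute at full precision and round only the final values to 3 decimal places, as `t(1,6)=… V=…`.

span = t_max - t_min = 3.75 - 0.59 = 3.160
L(1,6) = 119, L_eff = 119/255 = 0.466667
t(1,6) = 3.75 - 3.160·0.466667 = 2.275
Σt over all 8·8 pixels = 824056/6375 ≈ 129.2636863
V = pitch²·Σt = 1.78²·824056/6375 = 409.559

t(1,6)=2.275 V=409.559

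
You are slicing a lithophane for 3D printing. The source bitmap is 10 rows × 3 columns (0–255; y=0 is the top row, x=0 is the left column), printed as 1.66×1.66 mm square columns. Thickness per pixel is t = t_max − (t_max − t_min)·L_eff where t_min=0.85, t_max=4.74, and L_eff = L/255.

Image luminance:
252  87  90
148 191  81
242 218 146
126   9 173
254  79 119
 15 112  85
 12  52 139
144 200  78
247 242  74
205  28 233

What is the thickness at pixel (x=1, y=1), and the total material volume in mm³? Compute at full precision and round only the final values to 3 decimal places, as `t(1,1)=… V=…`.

span = t_max - t_min = 4.74 - 0.85 = 3.890
L(1,1) = 191, L_eff = 191/255 = 0.749020
t(1,1) = 4.74 - 3.890·0.749020 = 1.826
Σt over all 10·3 pixels = 2038591/25500 ≈ 79.9447451
V = pitch²·Σt = 1.66²·2038591/25500 = 220.296

t(1,1)=1.826 V=220.296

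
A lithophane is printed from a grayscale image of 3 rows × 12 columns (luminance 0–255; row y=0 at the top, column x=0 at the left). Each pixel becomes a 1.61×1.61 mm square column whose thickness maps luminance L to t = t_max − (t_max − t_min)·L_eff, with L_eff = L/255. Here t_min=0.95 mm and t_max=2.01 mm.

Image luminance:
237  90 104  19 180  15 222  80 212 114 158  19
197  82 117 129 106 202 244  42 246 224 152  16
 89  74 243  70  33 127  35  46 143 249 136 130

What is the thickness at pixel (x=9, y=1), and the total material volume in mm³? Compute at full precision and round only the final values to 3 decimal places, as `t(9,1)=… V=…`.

span = t_max - t_min = 2.01 - 0.95 = 1.060
L(9,1) = 224, L_eff = 224/255 = 0.878431
t(9,1) = 2.01 - 1.060·0.878431 = 1.079
Σt over all 3·12 pixels = 339872/6375 ≈ 53.3132549
V = pitch²·Σt = 1.61²·339872/6375 = 138.193

t(9,1)=1.079 V=138.193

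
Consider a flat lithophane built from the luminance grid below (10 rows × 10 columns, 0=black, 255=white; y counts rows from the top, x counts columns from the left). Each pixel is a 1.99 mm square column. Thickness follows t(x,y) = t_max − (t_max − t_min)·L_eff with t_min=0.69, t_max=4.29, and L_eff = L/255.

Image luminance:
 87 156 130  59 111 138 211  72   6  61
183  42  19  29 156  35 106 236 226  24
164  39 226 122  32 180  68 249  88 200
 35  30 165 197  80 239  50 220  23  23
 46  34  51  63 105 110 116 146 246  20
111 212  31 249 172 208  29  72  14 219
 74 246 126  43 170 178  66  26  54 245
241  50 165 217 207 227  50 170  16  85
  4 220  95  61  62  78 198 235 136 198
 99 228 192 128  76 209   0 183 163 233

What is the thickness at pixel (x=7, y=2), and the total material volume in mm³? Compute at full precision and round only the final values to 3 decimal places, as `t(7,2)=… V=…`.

t(7,2)=0.775 V=1015.416

span = t_max - t_min = 4.29 - 0.69 = 3.600
L(7,2) = 249, L_eff = 249/255 = 0.976471
t(7,2) = 4.29 - 3.600·0.976471 = 0.775
Σt over all 10·10 pixels = 4359/17 ≈ 256.4117647
V = pitch²·Σt = 1.99²·4359/17 = 1015.416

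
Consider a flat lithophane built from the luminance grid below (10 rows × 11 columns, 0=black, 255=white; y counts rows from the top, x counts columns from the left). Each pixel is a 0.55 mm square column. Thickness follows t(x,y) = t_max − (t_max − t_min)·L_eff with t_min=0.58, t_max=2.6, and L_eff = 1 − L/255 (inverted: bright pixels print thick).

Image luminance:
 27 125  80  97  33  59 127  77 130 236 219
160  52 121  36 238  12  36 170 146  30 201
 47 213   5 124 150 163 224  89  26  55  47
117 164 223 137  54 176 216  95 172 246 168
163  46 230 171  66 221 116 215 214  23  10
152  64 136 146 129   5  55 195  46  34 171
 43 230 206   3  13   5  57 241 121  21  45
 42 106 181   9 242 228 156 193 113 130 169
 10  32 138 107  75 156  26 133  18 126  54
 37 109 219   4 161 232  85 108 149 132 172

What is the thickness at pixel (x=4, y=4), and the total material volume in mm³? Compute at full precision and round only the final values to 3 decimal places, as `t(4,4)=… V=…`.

t(4,4)=1.103 V=49.895

span = t_max - t_min = 2.6 - 0.58 = 2.020
L(4,4) = 66, L_eff = 1 - 66/255 = 0.741176 (inverted)
t(4,4) = 2.6 - 2.020·0.741176 = 1.103
Σt over all 10·11 pixels = 350503/2125 ≈ 164.9425882
V = pitch²·Σt = 0.55²·350503/2125 = 49.895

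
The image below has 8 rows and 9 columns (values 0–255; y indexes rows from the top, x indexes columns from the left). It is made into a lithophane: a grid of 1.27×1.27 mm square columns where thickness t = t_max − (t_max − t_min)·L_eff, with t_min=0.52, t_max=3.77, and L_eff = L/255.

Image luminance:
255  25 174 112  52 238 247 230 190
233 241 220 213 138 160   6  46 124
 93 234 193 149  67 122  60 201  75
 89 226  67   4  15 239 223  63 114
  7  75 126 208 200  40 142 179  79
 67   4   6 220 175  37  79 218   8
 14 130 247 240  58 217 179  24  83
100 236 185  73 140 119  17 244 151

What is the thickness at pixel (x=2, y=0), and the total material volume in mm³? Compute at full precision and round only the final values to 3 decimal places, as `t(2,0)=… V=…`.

t(2,0)=1.552 V=243.238

span = t_max - t_min = 3.77 - 0.52 = 3.250
L(2,0) = 174, L_eff = 174/255 = 0.682353
t(2,0) = 3.77 - 3.250·0.682353 = 1.552
Σt over all 8·9 pixels = 256373/1700 ≈ 150.8076471
V = pitch²·Σt = 1.27²·256373/1700 = 243.238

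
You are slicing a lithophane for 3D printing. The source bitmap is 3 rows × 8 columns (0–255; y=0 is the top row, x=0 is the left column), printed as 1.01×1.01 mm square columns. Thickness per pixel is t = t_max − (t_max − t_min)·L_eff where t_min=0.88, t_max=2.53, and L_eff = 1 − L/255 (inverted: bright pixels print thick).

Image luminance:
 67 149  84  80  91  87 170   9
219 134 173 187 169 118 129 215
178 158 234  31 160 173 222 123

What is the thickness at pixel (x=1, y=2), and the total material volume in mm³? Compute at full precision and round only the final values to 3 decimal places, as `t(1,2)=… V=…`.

span = t_max - t_min = 2.53 - 0.88 = 1.650
L(1,2) = 158, L_eff = 1 - 158/255 = 0.380392 (inverted)
t(1,2) = 2.53 - 1.650·0.380392 = 1.902
Σt over all 3·8 pixels = 18216/425 ≈ 42.8611765
V = pitch²·Σt = 1.01²·18216/425 = 43.723

t(1,2)=1.902 V=43.723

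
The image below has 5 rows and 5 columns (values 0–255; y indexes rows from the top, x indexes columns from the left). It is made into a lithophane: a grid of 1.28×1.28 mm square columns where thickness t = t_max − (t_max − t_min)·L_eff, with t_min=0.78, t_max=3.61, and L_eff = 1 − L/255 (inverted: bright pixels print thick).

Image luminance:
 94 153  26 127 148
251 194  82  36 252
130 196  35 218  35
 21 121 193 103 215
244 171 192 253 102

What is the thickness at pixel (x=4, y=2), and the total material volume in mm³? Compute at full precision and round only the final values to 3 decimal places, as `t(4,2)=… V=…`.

t(4,2)=1.168 V=97.262

span = t_max - t_min = 3.61 - 0.78 = 2.830
L(4,2) = 35, L_eff = 1 - 35/255 = 0.862745 (inverted)
t(4,2) = 3.61 - 2.830·0.862745 = 1.168
Σt over all 5·5 pixels = 756893/12750 ≈ 59.3641569
V = pitch²·Σt = 1.28²·756893/12750 = 97.262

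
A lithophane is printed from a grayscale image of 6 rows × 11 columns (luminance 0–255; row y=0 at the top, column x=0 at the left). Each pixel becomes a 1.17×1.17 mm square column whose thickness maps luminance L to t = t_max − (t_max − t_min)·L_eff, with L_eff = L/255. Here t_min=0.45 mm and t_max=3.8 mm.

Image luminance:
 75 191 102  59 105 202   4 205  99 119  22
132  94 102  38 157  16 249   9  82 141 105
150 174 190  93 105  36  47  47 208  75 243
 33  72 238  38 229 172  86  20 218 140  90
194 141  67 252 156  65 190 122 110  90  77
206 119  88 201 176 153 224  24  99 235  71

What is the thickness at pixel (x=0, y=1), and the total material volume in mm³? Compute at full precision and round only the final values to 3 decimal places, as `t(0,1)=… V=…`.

span = t_max - t_min = 3.8 - 0.45 = 3.350
L(0,1) = 132, L_eff = 132/255 = 0.517647
t(0,1) = 3.8 - 3.350·0.517647 = 2.066
Σt over all 6·11 pixels = 184564/1275 ≈ 144.7560784
V = pitch²·Σt = 1.17²·184564/1275 = 198.157

t(0,1)=2.066 V=198.157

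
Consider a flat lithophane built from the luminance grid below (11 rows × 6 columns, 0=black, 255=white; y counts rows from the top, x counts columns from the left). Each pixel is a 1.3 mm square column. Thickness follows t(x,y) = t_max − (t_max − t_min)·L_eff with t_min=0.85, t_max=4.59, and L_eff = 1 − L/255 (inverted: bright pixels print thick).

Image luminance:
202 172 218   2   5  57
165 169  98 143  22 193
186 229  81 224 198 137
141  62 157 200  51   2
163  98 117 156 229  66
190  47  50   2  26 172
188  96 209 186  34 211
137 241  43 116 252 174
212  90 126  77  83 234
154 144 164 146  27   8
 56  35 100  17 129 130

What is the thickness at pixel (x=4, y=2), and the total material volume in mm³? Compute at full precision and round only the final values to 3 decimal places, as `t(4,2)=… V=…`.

span = t_max - t_min = 4.59 - 0.85 = 3.740
L(4,2) = 198, L_eff = 1 - 198/255 = 0.223529 (inverted)
t(4,2) = 4.59 - 3.740·0.223529 = 3.754
Σt over all 11·6 pixels = 66407/375 ≈ 177.0853333
V = pitch²·Σt = 1.3²·66407/375 = 299.274

t(4,2)=3.754 V=299.274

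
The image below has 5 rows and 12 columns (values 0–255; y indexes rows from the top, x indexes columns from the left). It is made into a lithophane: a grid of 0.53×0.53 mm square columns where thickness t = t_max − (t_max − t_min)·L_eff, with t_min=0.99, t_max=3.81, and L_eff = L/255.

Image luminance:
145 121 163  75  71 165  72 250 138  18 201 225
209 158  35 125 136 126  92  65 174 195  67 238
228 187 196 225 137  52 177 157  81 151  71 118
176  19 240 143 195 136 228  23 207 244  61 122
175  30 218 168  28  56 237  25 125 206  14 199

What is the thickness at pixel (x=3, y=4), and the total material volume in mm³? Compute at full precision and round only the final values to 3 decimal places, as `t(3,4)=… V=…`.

t(3,4)=1.952 V=38.371

span = t_max - t_min = 3.81 - 0.99 = 2.820
L(3,4) = 168, L_eff = 168/255 = 0.658824
t(3,4) = 3.81 - 2.820·0.658824 = 1.952
Σt over all 5·12 pixels = 580557/4250 ≈ 136.6016471
V = pitch²·Σt = 0.53²·580557/4250 = 38.371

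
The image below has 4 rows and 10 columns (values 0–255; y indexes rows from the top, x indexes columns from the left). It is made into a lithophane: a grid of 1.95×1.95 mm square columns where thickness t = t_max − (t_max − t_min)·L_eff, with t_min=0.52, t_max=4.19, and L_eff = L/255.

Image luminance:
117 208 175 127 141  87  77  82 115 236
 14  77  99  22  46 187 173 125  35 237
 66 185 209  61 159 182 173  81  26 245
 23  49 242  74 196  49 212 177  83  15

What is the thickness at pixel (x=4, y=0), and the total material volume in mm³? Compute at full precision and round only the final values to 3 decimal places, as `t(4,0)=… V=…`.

t(4,0)=2.161 V=369.852

span = t_max - t_min = 4.19 - 0.52 = 3.670
L(4,0) = 141, L_eff = 141/255 = 0.552941
t(4,0) = 4.19 - 3.670·0.552941 = 2.161
Σt over all 4·10 pixels = 826757/8500 ≈ 97.2655294
V = pitch²·Σt = 1.95²·826757/8500 = 369.852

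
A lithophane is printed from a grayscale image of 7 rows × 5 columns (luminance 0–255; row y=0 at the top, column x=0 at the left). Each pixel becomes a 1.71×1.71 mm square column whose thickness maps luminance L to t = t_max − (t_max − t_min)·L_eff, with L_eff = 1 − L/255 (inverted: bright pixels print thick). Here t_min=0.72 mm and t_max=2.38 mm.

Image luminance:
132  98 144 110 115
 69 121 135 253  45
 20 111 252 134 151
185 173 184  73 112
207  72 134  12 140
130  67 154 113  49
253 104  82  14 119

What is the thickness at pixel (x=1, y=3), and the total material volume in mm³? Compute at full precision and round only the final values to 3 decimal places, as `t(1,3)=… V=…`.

t(1,3)=1.846 V=154.911

span = t_max - t_min = 2.38 - 0.72 = 1.660
L(1,3) = 173, L_eff = 1 - 173/255 = 0.321569 (inverted)
t(1,3) = 2.38 - 1.660·0.321569 = 1.846
Σt over all 7·5 pixels = 39733/750 ≈ 52.9773333
V = pitch²·Σt = 1.71²·39733/750 = 154.911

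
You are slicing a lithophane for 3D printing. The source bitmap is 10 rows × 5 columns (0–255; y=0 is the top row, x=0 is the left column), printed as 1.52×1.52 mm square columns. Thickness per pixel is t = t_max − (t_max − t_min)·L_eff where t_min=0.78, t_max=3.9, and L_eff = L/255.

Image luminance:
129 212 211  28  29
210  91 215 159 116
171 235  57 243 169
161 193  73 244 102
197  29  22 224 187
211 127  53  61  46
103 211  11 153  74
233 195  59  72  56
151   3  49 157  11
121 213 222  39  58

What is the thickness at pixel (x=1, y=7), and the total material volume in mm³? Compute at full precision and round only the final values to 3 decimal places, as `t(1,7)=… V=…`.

span = t_max - t_min = 3.9 - 0.78 = 3.120
L(1,7) = 195, L_eff = 195/255 = 0.764706
t(1,7) = 3.9 - 3.120·0.764706 = 1.514
Σt over all 10·5 pixels = 248079/2125 ≈ 116.7430588
V = pitch²·Σt = 1.52²·248079/2125 = 269.723

t(1,7)=1.514 V=269.723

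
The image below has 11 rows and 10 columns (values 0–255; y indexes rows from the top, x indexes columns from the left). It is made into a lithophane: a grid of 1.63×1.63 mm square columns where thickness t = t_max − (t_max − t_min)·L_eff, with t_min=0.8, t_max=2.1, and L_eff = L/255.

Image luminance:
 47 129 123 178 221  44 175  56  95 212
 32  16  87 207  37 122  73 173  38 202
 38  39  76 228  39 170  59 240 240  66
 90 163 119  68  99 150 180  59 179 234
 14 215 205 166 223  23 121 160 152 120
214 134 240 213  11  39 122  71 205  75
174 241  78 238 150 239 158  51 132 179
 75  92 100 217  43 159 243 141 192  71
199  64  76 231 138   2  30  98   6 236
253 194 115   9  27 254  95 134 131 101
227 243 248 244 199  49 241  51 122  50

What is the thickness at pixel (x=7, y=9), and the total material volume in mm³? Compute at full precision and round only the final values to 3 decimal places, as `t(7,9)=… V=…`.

span = t_max - t_min = 2.1 - 0.8 = 1.300
L(7,9) = 134, L_eff = 134/255 = 0.525490
t(7,9) = 2.1 - 1.300·0.525490 = 1.417
Σt over all 11·10 pixels = 199846/1275 ≈ 156.7419608
V = pitch²·Σt = 1.63²·199846/1275 = 416.448

t(7,9)=1.417 V=416.448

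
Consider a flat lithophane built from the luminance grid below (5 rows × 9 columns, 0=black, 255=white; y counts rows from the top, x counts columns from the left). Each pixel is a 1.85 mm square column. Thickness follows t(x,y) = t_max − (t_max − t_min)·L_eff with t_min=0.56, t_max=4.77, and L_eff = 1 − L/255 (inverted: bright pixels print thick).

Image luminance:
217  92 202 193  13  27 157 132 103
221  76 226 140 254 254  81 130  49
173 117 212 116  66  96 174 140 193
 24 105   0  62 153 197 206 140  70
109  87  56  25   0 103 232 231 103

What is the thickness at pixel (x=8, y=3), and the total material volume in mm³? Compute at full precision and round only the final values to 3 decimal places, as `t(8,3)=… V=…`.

t(8,3)=1.716 V=411.545

span = t_max - t_min = 4.77 - 0.56 = 4.210
L(8,3) = 70, L_eff = 1 - 70/255 = 0.725490 (inverted)
t(8,3) = 4.77 - 4.210·0.725490 = 1.716
Σt over all 5·9 pixels = 1022099/8500 ≈ 120.2469412
V = pitch²·Σt = 1.85²·1022099/8500 = 411.545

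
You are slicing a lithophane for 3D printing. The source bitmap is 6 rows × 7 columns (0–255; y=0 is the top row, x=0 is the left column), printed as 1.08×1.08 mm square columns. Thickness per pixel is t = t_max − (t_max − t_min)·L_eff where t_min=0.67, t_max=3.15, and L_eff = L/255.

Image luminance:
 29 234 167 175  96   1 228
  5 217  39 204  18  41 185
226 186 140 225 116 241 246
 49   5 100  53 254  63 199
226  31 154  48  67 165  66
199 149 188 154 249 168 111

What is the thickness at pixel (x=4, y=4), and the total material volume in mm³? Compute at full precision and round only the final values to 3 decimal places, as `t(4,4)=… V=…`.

span = t_max - t_min = 3.15 - 0.67 = 2.480
L(4,4) = 67, L_eff = 67/255 = 0.262745
t(4,4) = 3.15 - 2.480·0.262745 = 2.498
Σt over all 6·7 pixels = 977917/12750 ≈ 76.6993725
V = pitch²·Σt = 1.08²·977917/12750 = 89.462

t(4,4)=2.498 V=89.462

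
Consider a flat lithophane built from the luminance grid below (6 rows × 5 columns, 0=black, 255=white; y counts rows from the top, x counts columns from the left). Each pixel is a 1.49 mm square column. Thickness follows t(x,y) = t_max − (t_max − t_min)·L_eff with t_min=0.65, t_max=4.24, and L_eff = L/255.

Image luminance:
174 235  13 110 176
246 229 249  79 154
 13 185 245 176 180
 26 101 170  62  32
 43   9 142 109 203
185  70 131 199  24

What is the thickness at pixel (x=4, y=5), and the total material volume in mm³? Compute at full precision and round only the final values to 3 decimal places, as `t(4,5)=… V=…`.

span = t_max - t_min = 4.24 - 0.65 = 3.590
L(4,5) = 24, L_eff = 24/255 = 0.094118
t(4,5) = 4.24 - 3.590·0.094118 = 3.902
Σt over all 6·5 pixels = 181837/2550 ≈ 71.3086275
V = pitch²·Σt = 1.49²·181837/2550 = 158.312

t(4,5)=3.902 V=158.312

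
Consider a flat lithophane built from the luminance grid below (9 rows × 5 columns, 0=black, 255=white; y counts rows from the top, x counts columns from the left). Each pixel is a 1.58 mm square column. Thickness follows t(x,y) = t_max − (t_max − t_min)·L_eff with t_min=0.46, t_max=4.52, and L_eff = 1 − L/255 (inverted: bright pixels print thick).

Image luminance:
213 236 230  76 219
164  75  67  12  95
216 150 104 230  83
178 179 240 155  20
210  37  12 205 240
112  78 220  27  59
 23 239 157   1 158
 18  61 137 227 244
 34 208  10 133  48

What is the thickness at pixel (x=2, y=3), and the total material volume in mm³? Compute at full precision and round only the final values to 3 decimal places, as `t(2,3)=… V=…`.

t(2,3)=4.281 V=283.796

span = t_max - t_min = 4.52 - 0.46 = 4.060
L(2,3) = 240, L_eff = 1 - 240/255 = 0.058824 (inverted)
t(2,3) = 4.52 - 4.060·0.058824 = 4.281
Σt over all 9·5 pixels = 289889/2550 ≈ 113.6819608
V = pitch²·Σt = 1.58²·289889/2550 = 283.796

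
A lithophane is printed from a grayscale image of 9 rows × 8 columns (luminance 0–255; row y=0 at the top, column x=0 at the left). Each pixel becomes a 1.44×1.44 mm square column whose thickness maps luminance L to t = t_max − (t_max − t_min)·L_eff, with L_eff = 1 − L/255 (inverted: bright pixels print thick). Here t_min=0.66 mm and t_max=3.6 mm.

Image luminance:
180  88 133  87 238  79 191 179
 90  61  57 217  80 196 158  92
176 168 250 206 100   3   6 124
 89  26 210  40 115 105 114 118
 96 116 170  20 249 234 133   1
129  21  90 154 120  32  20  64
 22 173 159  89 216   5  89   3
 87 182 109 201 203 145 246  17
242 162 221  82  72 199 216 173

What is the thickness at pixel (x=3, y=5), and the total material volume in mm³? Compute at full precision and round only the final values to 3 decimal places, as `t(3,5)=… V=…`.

span = t_max - t_min = 3.6 - 0.66 = 2.940
L(3,5) = 154, L_eff = 1 - 154/255 = 0.396078 (inverted)
t(3,5) = 3.6 - 2.940·0.396078 = 2.436
Σt over all 9·8 pixels = 319961/2125 ≈ 150.5698824
V = pitch²·Σt = 1.44²·319961/2125 = 312.222

t(3,5)=2.436 V=312.222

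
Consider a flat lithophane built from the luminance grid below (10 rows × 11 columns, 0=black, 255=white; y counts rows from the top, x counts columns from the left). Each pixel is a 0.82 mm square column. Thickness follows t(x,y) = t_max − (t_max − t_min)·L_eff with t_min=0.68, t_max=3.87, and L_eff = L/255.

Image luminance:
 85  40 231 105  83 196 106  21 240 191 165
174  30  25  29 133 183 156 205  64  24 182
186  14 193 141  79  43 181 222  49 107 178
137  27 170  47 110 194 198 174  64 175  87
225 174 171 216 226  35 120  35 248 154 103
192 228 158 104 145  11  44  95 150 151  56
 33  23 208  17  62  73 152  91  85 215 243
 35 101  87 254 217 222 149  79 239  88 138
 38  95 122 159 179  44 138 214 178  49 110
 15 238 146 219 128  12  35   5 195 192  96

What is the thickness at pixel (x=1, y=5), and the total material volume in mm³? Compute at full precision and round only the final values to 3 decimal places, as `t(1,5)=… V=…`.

t(1,5)=1.018 V=169.294

span = t_max - t_min = 3.87 - 0.68 = 3.190
L(1,5) = 228, L_eff = 228/255 = 0.894118
t(1,5) = 3.87 - 3.190·0.894118 = 1.018
Σt over all 10·11 pixels = 6420293/25500 ≈ 251.7761961
V = pitch²·Σt = 0.82²·6420293/25500 = 169.294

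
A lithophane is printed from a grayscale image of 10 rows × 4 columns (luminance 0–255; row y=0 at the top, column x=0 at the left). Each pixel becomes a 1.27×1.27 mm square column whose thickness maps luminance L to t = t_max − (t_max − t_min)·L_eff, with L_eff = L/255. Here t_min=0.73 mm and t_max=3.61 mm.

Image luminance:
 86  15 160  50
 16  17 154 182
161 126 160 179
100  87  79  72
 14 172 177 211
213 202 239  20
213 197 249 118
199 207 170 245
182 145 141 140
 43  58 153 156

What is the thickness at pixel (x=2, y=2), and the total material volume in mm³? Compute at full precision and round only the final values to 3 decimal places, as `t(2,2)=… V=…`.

span = t_max - t_min = 3.61 - 0.73 = 2.880
L(2,2) = 160, L_eff = 160/255 = 0.627451
t(2,2) = 3.61 - 2.880·0.627451 = 1.803
Σt over all 10·4 pixels = 82.192
V = pitch²·Σt = 1.27²·82.192 = 132.567

t(2,2)=1.803 V=132.567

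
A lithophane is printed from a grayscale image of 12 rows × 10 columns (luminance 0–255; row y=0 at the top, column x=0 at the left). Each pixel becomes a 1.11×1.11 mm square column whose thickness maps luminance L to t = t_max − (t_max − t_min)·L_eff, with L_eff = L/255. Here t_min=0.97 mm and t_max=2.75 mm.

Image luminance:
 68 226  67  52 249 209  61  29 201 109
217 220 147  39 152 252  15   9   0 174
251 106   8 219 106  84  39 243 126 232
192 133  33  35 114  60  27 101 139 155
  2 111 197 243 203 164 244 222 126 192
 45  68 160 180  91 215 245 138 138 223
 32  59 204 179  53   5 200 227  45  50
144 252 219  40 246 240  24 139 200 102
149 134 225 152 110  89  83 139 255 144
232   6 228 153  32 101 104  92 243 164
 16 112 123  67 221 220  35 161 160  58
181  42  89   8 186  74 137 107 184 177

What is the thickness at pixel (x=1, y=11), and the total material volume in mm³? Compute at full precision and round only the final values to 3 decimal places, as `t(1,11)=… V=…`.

t(1,11)=2.457 V=269.337

span = t_max - t_min = 2.75 - 0.97 = 1.780
L(1,11) = 42, L_eff = 42/255 = 0.164706
t(1,11) = 2.75 - 1.780·0.164706 = 2.457
Σt over all 12·10 pixels = 2787149/12750 ≈ 218.5999216
V = pitch²·Σt = 1.11²·2787149/12750 = 269.337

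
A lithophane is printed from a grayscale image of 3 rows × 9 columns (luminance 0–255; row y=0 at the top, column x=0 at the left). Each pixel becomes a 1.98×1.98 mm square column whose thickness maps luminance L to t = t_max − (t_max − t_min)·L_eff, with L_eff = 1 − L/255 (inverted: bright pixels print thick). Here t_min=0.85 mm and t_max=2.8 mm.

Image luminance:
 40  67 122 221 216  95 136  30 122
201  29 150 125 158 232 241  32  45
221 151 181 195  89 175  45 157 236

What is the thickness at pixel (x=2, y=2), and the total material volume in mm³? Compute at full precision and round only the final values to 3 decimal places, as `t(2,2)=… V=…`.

t(2,2)=2.234 V=201.257

span = t_max - t_min = 2.8 - 0.85 = 1.950
L(2,2) = 181, L_eff = 1 - 181/255 = 0.290196 (inverted)
t(2,2) = 2.8 - 1.950·0.290196 = 2.234
Σt over all 3·9 pixels = 87271/1700 ≈ 51.3358824
V = pitch²·Σt = 1.98²·87271/1700 = 201.257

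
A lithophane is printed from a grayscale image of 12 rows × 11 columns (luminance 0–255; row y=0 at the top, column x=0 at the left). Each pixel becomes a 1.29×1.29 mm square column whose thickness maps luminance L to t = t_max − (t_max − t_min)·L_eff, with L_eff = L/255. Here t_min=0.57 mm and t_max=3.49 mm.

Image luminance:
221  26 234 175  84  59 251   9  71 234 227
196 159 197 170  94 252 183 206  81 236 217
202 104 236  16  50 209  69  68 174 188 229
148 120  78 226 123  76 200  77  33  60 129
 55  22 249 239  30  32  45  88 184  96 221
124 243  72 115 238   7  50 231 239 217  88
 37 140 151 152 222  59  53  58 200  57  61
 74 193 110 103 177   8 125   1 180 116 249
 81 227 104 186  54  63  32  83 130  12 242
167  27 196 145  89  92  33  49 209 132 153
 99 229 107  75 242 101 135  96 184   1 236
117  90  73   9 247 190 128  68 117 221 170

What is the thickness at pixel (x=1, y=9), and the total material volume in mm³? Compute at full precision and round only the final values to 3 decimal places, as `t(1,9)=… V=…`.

span = t_max - t_min = 3.49 - 0.57 = 2.920
L(1,9) = 27, L_eff = 27/255 = 0.105882
t(1,9) = 3.49 - 2.920·0.105882 = 3.181
Σt over all 12·11 pixels = 1677658/6375 ≈ 263.1620392
V = pitch²·Σt = 1.29²·1677658/6375 = 437.928

t(1,9)=3.181 V=437.928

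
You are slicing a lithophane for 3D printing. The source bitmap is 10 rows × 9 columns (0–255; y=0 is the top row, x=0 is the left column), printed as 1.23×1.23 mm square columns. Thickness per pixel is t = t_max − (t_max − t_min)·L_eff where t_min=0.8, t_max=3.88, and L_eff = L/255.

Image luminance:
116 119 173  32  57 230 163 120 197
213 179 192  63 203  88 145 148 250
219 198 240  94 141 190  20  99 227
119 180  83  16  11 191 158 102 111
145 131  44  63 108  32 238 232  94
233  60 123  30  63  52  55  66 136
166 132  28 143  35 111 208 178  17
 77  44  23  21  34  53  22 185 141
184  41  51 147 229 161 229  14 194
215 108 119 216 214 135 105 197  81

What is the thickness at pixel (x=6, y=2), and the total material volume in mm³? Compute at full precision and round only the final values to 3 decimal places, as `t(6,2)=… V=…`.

span = t_max - t_min = 3.88 - 0.8 = 3.080
L(6,2) = 20, L_eff = 20/255 = 0.078431
t(6,2) = 3.88 - 3.080·0.078431 = 3.638
Σt over all 10·9 pixels = 18132/85 ≈ 213.3176471
V = pitch²·Σt = 1.23²·18132/85 = 322.728

t(6,2)=3.638 V=322.728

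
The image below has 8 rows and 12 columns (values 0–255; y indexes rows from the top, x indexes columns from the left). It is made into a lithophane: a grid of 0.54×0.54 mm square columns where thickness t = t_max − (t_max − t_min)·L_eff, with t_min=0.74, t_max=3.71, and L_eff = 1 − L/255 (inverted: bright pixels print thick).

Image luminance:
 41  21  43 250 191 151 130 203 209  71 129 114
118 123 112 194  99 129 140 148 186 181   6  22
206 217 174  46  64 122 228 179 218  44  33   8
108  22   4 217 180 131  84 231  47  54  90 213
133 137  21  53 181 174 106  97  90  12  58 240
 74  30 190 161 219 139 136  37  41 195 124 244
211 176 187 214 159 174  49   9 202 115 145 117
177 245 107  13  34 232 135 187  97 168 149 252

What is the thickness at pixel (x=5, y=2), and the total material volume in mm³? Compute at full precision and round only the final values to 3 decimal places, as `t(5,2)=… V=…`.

span = t_max - t_min = 3.71 - 0.74 = 2.970
L(5,2) = 122, L_eff = 1 - 122/255 = 0.521569 (inverted)
t(5,2) = 3.71 - 2.970·0.521569 = 2.161
Σt over all 8·12 pixels = 1829163/8500 ≈ 215.1956471
V = pitch²·Σt = 0.54²·1829163/8500 = 62.751

t(5,2)=2.161 V=62.751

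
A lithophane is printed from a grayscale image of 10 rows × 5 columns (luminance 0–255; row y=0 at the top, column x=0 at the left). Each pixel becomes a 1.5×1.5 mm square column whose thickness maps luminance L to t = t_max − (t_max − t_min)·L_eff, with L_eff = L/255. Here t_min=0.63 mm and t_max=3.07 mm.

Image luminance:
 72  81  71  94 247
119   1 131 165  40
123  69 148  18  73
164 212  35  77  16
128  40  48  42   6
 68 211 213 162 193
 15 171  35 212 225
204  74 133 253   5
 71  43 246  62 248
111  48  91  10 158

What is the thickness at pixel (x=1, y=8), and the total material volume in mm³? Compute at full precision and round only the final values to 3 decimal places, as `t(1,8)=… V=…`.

t(1,8)=2.659 V=227.351

span = t_max - t_min = 3.07 - 0.63 = 2.440
L(1,8) = 43, L_eff = 43/255 = 0.168627
t(1,8) = 3.07 - 2.440·0.168627 = 2.659
Σt over all 10·5 pixels = 1288321/12750 ≈ 101.0447843
V = pitch²·Σt = 1.5²·1288321/12750 = 227.351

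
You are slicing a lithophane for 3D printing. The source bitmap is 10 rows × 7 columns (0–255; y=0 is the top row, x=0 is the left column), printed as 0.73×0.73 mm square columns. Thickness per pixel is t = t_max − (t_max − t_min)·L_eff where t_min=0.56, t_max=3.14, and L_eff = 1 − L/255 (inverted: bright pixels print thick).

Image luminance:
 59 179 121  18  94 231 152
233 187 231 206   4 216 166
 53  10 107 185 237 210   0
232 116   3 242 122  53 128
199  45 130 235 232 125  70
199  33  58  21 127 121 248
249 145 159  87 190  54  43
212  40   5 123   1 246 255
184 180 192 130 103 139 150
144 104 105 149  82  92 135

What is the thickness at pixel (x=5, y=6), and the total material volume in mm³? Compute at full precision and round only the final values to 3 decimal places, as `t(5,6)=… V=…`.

span = t_max - t_min = 3.14 - 0.56 = 2.580
L(5,6) = 54, L_eff = 1 - 54/255 = 0.788235 (inverted)
t(5,6) = 3.14 - 2.580·0.788235 = 1.106
Σt over all 10·7 pixels = 284024/2125 ≈ 133.6583529
V = pitch²·Σt = 0.73²·284024/2125 = 71.227

t(5,6)=1.106 V=71.227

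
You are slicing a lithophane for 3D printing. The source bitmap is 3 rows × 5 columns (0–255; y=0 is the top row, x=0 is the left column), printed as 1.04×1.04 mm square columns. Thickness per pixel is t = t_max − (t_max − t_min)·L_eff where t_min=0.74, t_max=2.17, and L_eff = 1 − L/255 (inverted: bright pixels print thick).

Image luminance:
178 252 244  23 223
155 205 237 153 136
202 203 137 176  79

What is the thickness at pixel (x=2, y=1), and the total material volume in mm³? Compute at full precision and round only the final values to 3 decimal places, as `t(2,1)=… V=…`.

span = t_max - t_min = 2.17 - 0.74 = 1.430
L(2,1) = 237, L_eff = 1 - 237/255 = 0.070588 (inverted)
t(2,1) = 2.17 - 1.430·0.070588 = 2.069
Σt over all 3·5 pixels = 655279/25500 ≈ 25.6972157
V = pitch²·Σt = 1.04²·655279/25500 = 27.794

t(2,1)=2.069 V=27.794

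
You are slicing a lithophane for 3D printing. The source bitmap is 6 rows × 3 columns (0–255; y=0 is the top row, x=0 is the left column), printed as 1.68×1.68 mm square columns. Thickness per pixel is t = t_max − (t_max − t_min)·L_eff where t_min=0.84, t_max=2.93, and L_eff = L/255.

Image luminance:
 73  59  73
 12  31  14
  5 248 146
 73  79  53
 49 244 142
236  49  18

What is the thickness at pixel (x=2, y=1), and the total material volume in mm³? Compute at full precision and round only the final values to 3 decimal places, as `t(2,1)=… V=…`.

span = t_max - t_min = 2.93 - 0.84 = 2.090
L(2,1) = 14, L_eff = 14/255 = 0.054902
t(2,1) = 2.93 - 2.090·0.054902 = 2.815
Σt over all 6·3 pixels = 504817/12750 ≈ 39.5934902
V = pitch²·Σt = 1.68²·504817/12750 = 111.749

t(2,1)=2.815 V=111.749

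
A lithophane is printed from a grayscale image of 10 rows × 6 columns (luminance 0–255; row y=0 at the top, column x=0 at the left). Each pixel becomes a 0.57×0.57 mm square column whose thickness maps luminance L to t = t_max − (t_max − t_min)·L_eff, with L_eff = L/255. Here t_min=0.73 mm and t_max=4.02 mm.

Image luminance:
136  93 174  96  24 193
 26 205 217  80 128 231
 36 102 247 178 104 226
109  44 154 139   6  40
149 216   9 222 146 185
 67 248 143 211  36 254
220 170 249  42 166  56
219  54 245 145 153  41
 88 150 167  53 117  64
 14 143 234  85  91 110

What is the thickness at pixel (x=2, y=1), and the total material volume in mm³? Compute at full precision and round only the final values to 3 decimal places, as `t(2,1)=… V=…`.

t(2,1)=1.220 V=45.041

span = t_max - t_min = 4.02 - 0.73 = 3.290
L(2,1) = 217, L_eff = 217/255 = 0.850980
t(2,1) = 4.02 - 3.290·0.850980 = 1.220
Σt over all 10·6 pixels = 23567/170 ≈ 138.6294118
V = pitch²·Σt = 0.57²·23567/170 = 45.041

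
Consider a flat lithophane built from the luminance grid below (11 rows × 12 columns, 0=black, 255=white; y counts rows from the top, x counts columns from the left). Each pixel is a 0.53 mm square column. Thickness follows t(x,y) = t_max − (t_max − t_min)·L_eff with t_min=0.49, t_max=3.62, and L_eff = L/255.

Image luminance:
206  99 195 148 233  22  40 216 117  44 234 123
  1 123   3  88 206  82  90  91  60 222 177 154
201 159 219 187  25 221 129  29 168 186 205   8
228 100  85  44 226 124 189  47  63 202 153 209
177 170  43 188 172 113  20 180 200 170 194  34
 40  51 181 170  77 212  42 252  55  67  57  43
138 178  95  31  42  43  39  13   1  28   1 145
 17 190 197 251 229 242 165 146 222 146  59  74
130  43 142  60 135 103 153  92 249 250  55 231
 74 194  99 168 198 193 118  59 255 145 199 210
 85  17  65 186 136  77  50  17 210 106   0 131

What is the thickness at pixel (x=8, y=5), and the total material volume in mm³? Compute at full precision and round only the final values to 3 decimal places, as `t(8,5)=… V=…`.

t(8,5)=2.945 V=76.935

span = t_max - t_min = 3.62 - 0.49 = 3.130
L(8,5) = 55, L_eff = 55/255 = 0.215686
t(8,5) = 3.62 - 3.130·0.215686 = 2.945
Σt over all 11·12 pixels = 1746028/6375 ≈ 273.8867451
V = pitch²·Σt = 0.53²·1746028/6375 = 76.935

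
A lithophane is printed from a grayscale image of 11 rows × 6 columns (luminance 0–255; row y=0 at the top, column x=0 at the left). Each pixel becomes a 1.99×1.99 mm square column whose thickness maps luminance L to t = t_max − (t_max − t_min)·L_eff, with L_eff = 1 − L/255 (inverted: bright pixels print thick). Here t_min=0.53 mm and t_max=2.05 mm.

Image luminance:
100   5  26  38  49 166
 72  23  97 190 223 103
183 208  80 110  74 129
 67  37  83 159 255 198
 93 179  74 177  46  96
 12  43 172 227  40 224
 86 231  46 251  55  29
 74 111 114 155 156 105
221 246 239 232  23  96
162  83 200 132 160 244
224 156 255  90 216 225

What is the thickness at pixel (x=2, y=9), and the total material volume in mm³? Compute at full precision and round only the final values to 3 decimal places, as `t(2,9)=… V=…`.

t(2,9)=1.722 V=343.300

span = t_max - t_min = 2.05 - 0.53 = 1.520
L(2,9) = 200, L_eff = 1 - 200/255 = 0.215686 (inverted)
t(2,9) = 2.05 - 1.520·0.215686 = 1.722
Σt over all 11·6 pixels = 221059/2550 ≈ 86.6898039
V = pitch²·Σt = 1.99²·221059/2550 = 343.300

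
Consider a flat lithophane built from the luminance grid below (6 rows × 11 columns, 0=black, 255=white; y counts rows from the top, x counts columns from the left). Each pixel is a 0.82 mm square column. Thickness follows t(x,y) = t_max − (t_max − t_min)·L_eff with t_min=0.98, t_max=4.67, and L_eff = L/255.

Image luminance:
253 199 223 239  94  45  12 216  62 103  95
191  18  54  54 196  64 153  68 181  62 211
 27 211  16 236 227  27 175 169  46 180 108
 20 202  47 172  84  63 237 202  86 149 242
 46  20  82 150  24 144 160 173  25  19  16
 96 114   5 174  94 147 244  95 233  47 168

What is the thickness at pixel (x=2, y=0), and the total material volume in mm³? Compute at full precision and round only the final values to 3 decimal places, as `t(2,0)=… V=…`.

span = t_max - t_min = 4.67 - 0.98 = 3.690
L(2,0) = 223, L_eff = 223/255 = 0.874510
t(2,0) = 4.67 - 3.690·0.874510 = 1.443
Σt over all 6·11 pixels = 327297/1700 ≈ 192.5276471
V = pitch²·Σt = 0.82²·327297/1700 = 129.456

t(2,0)=1.443 V=129.456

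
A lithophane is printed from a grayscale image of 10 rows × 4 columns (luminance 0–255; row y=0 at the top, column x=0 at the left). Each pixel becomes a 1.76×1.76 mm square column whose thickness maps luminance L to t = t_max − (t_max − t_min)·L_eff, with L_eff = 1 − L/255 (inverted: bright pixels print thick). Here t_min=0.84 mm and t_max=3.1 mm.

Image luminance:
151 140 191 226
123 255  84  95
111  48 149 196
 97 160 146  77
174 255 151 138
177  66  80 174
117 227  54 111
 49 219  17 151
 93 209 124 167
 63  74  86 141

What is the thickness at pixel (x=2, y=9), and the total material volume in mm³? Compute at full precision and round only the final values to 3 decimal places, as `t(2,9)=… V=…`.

span = t_max - t_min = 3.1 - 0.84 = 2.260
L(2,9) = 86, L_eff = 1 - 86/255 = 0.662745 (inverted)
t(2,9) = 3.1 - 2.260·0.662745 = 1.602
Σt over all 10·4 pixels = 517379/6375 ≈ 81.1574902
V = pitch²·Σt = 1.76²·517379/6375 = 251.393

t(2,9)=1.602 V=251.393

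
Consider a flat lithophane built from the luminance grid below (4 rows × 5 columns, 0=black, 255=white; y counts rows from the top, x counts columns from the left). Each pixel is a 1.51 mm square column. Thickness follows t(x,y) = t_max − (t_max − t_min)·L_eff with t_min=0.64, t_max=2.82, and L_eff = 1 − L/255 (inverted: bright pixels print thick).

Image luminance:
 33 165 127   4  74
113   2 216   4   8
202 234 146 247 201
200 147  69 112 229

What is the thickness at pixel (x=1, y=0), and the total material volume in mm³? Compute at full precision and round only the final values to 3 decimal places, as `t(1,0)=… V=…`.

t(1,0)=2.051 V=78.560

span = t_max - t_min = 2.82 - 0.64 = 2.180
L(1,0) = 165, L_eff = 1 - 165/255 = 0.352941 (inverted)
t(1,0) = 2.82 - 2.180·0.352941 = 2.051
Σt over all 4·5 pixels = 25841/750 ≈ 34.4546667
V = pitch²·Σt = 1.51²·25841/750 = 78.560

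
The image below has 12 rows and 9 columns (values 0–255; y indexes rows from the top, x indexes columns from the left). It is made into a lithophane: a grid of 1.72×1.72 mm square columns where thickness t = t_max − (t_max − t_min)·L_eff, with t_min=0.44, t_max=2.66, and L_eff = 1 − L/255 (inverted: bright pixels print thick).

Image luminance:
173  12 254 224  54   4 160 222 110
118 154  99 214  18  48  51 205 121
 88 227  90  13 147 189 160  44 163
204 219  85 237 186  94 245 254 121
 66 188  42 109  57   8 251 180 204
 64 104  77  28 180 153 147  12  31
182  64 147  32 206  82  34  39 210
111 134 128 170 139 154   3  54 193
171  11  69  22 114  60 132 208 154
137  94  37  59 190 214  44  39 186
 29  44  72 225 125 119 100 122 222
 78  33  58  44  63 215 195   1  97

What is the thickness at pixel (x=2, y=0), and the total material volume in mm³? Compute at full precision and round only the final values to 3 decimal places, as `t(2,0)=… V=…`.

span = t_max - t_min = 2.66 - 0.44 = 2.220
L(2,0) = 254, L_eff = 1 - 254/255 = 0.003922 (inverted)
t(2,0) = 2.66 - 2.220·0.003922 = 2.651
Σt over all 12·9 pixels = 674561/4250 ≈ 158.7202353
V = pitch²·Σt = 1.72²·674561/4250 = 469.558

t(2,0)=2.651 V=469.558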